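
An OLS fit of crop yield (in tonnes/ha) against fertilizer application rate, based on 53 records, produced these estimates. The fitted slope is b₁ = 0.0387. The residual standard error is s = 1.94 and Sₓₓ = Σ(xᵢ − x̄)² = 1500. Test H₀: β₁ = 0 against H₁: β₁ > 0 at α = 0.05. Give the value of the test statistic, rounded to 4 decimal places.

SE(b₁) = s/√Sₓₓ = 1.94/√1500 = 0.0500906.
t = 0.0387 / 0.0500906 = 0.7726.
df = n − 2 = 51.
One-sided p ≈ 0.2217, which is ≥ 0.05, so fail to reject H₀.
The data do not give significant evidence that the true slope on fertilizer application rate is positive.

t = 0.7726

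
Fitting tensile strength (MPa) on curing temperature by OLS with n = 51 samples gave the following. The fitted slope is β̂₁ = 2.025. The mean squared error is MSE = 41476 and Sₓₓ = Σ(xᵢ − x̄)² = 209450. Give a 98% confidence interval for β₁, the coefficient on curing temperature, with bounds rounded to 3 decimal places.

(0.955, 3.095)

SE(β̂₁) = √(MSE/Sₓₓ) = √(41476/209450) = 0.444998.
df = n − 2 = 49.
t* = t_{0.01, 49} = 2.404892.
Margin = t* × SE = 2.404892 × 0.444998 = 1.07017.
CI: 2.025 ± 1.07017 → (0.955, 3.095).
With 98% confidence, each one-unit increase in curing temperature is associated with a change of between 0.955 and 3.095 MPa in tensile strength.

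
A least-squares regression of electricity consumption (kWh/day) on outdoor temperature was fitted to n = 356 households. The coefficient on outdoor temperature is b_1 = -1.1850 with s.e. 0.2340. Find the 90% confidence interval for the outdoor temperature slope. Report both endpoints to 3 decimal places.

df = n − 2 = 356 − 2 = 354.
t* = t_{0.05, 354} = 1.649169.
Margin = t* × SE = 1.649169 × 0.2340 = 0.38591.
CI: -1.1850 ± 0.38591 → (-1.571, -0.799).
With 90% confidence, each one-unit increase in outdoor temperature is associated with a change of between -1.571 and -0.799 kWh/day in electricity consumption.

(-1.571, -0.799)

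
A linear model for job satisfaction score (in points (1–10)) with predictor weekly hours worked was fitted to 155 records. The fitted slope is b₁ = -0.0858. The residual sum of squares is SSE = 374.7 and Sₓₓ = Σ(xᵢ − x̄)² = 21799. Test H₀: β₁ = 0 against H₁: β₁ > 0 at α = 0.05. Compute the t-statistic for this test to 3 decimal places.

t = -8.095

MSE = SSE/(n − 2) = 374.7/153 = 2.44902.
SE(b₁) = √(MSE/Sₓₓ) = √(2.44902/21799) = 0.0105993.
t = -0.0858 / 0.0105993 = -8.095.
df = n − 2 = 153.
One-sided p ≈ 1.0000, which is ≥ 0.05, so fail to reject H₀.
The data do not give significant evidence that the true slope on weekly hours worked is positive.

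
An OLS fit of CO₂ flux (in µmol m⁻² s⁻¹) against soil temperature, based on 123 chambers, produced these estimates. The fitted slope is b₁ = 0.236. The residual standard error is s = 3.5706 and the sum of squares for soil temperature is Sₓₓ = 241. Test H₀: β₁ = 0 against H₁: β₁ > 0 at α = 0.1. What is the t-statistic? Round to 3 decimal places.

t = 1.026

SE(b₁) = s/√Sₓₓ = 3.5706/√241 = 0.230003.
t = 0.236 / 0.230003 = 1.026.
df = n − 2 = 121.
One-sided p ≈ 0.1535, which is ≥ 0.1, so fail to reject H₀.
The data do not give significant evidence that the true slope on soil temperature is positive.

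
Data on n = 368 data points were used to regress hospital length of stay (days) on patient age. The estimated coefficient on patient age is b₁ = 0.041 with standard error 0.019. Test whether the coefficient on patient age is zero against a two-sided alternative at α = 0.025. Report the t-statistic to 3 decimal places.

t = 2.158

H₀: β₁ = 0 vs H₁: β₁ ≠ 0.
t = (b₁ − β₁⁰)/SE = 0.041 / 0.019 = 2.158.
df = n − 2 = 368 − 2 = 366.
Two-sided p ≈ 0.0316, which is ≥ 0.025, so fail to reject H₀.
The data do not give significant evidence of an association between patient age and hospital length of stay.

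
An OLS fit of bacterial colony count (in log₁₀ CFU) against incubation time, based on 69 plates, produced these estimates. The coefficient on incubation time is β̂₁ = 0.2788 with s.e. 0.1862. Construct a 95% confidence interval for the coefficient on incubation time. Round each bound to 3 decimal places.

(-0.093, 0.650)

df = n − 2 = 69 − 2 = 67.
t* = t_{0.025, 67} = 1.996008.
Margin = t* × SE = 1.996008 × 0.1862 = 0.37166.
CI: 0.2788 ± 0.37166 → (-0.093, 0.650).
With 95% confidence, each one-unit increase in incubation time is associated with a change of between -0.093 and 0.650 log₁₀ CFU in bacterial colony count.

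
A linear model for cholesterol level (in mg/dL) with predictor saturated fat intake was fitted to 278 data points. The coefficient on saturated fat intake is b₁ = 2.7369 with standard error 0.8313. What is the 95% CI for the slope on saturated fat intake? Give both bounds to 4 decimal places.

df = n − 2 = 278 − 2 = 276.
t* = t_{0.025, 276} = 1.968596.
Margin = t* × SE = 1.968596 × 0.8313 = 1.636494.
CI: 2.7369 ± 1.636494 → (1.1004, 4.3734).
With 95% confidence, each one-unit increase in saturated fat intake is associated with a change of between 1.1004 and 4.3734 mg/dL in cholesterol level.

(1.1004, 4.3734)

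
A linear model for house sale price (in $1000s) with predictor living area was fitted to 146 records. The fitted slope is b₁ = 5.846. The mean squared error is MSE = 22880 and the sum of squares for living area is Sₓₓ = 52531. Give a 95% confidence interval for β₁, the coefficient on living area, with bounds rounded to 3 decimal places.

SE(b₁) = √(MSE/Sₓₓ) = √(22880/52531) = 0.659964.
df = n − 2 = 144.
t* = t_{0.025, 144} = 1.976575.
Margin = t* × SE = 1.976575 × 0.659964 = 1.30447.
CI: 5.846 ± 1.30447 → (4.542, 7.150).
With 95% confidence, each one-unit increase in living area is associated with a change of between 4.542 and 7.150 $1000s in house sale price.

(4.542, 7.150)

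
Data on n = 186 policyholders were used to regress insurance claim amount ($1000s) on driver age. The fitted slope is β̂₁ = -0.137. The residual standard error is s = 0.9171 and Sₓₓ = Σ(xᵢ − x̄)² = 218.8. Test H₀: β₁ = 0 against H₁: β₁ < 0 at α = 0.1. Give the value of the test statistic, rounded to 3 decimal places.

t = -2.210

SE(β̂₁) = s/√Sₓₓ = 0.9171/√218.8 = 0.0620002.
t = -0.137 / 0.0620002 = -2.210.
df = n − 2 = 184.
One-sided p ≈ 0.0142, which is < 0.1, so reject H₀.
There is evidence that the true slope on driver age is negative.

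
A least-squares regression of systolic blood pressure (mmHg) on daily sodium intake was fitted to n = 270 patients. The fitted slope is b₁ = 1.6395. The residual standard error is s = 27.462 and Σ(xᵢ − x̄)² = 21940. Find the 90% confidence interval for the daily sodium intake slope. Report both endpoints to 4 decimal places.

SE(b₁) = s/√Sₓₓ = 27.462/√21940 = 0.185402.
df = n − 2 = 268.
t* = t_{0.05, 268} = 1.650559.
Margin = t* × SE = 1.650559 × 0.185402 = 0.306017.
CI: 1.6395 ± 0.306017 → (1.3335, 1.9455).
With 90% confidence, each one-unit increase in daily sodium intake is associated with a change of between 1.3335 and 1.9455 mmHg in systolic blood pressure.

(1.3335, 1.9455)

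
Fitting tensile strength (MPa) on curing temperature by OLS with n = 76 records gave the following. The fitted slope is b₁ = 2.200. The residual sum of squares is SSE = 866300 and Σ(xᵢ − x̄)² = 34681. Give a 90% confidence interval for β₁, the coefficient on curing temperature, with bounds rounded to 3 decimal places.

MSE = SSE/(n − 2) = 866300/74 = 11706.8.
SE(b₁) = √(MSE/Sₓₓ) = √(11706.8/34681) = 0.580995.
df = n − 2 = 74.
t* = t_{0.05, 74} = 1.665707.
Margin = t* × SE = 1.665707 × 0.580995 = 0.96777.
CI: 2.200 ± 0.96777 → (1.232, 3.168).
With 90% confidence, each one-unit increase in curing temperature is associated with a change of between 1.232 and 3.168 MPa in tensile strength.

(1.232, 3.168)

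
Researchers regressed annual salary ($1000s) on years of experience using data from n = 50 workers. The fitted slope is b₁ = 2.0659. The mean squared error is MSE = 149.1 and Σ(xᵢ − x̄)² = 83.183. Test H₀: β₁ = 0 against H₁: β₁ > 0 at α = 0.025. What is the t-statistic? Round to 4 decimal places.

SE(b₁) = √(MSE/Sₓₓ) = √(149.1/83.183) = 1.33882.
t = 2.0659 / 1.33882 = 1.5431.
df = n − 2 = 48.
One-sided p ≈ 0.0647, which is ≥ 0.025, so fail to reject H₀.
The data do not give significant evidence that the true slope on years of experience is positive.

t = 1.5431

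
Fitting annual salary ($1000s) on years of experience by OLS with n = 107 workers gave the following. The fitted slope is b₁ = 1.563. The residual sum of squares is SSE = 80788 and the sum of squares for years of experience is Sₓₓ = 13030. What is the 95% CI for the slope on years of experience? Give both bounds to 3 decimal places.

MSE = SSE/(n − 2) = 80788/105 = 769.41.
SE(b₁) = √(MSE/Sₓₓ) = √(769.41/13030) = 0.243.
df = n − 2 = 105.
t* = t_{0.025, 105} = 1.982815.
Margin = t* × SE = 1.982815 × 0.243 = 0.48182.
CI: 1.563 ± 0.48182 → (1.081, 2.045).
With 95% confidence, each one-unit increase in years of experience is associated with a change of between 1.081 and 2.045 $1000s in annual salary.

(1.081, 2.045)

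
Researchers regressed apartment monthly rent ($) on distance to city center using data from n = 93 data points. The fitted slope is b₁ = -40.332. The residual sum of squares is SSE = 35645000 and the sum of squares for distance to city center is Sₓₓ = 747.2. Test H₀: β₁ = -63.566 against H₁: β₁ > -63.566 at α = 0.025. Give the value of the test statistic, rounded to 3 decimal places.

MSE = SSE/(n − 2) = 35645000/91 = 391703.
SE(b₁) = √(MSE/Sₓₓ) = √(391703/747.2) = 22.896.
t = (-40.332 − (-63.566)) / 22.896 = 1.015.
df = n − 2 = 91.
One-sided p ≈ 0.1565, which is ≥ 0.025, so fail to reject H₀.
The data do not give significant evidence that the true slope on distance to city center exceeds -63.566 $ per unit.

t = 1.015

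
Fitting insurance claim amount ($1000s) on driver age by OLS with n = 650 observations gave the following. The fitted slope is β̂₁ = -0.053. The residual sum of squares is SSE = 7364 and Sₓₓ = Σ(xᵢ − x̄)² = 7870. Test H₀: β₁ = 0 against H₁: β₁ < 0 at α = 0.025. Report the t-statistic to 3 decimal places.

t = -1.395

MSE = SSE/(n − 2) = 7364/648 = 11.3642.
SE(β̂₁) = √(MSE/Sₓₓ) = √(11.3642/7870) = 0.0379999.
t = -0.053 / 0.0379999 = -1.395.
df = n − 2 = 648.
One-sided p ≈ 0.0818, which is ≥ 0.025, so fail to reject H₀.
The data do not give significant evidence that the true slope on driver age is negative.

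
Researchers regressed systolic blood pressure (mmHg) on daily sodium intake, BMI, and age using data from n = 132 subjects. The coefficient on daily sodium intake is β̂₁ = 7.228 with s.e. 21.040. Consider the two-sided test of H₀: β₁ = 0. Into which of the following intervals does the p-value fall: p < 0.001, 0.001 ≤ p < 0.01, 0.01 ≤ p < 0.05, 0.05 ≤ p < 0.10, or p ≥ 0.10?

p ≥ 0.10

t = 7.228 / 21.040 = 0.344.
df = n − k − 1 = 132 − 3 − 1 = 128.
Two-sided p = 2·P(T_{128} > |t|) ≈ 0.7318.
So p ≥ 0.10.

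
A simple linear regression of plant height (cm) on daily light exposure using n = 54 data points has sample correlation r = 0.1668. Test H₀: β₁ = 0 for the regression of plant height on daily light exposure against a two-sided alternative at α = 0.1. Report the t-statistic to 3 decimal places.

t = r·√(n − 2)/√(1 − r²) = 0.1668·√52/√0.972178 = 1.220.
df = n − 2 = 52.
Two-sided p ≈ 0.2280, which is ≥ 0.1, so fail to reject H₀.
The data do not give significant evidence of a linear association between daily light exposure and plant height.

t = 1.220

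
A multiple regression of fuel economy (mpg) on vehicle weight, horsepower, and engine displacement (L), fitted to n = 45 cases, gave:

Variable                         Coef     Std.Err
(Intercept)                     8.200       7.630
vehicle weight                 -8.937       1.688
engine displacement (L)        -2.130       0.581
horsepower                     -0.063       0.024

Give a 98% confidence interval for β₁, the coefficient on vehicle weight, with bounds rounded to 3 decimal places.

(-13.023, -4.851)

Read off: b = -8.937, SE = 1.688 for vehicle weight.
df = n − k − 1 = 45 − 3 − 1 = 41.
t* = t_{0.01, 41} = 2.420803.
Margin = t* × SE = 2.420803 × 1.688 = 4.08632.
CI: -8.937 ± 4.08632 → (-13.023, -4.851).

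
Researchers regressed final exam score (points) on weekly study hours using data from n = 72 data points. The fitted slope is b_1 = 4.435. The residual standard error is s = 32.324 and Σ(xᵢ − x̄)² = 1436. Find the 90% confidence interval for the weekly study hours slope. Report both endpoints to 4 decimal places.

SE(b_1) = s/√Sₓₓ = 32.324/√1436 = 0.852998.
df = n − 2 = 70.
t* = t_{0.05, 70} = 1.666914.
Margin = t* × SE = 1.666914 × 0.852998 = 1.421874.
CI: 4.435 ± 1.421874 → (3.0131, 5.8569).
With 90% confidence, each one-unit increase in weekly study hours is associated with a change of between 3.0131 and 5.8569 points in final exam score.

(3.0131, 5.8569)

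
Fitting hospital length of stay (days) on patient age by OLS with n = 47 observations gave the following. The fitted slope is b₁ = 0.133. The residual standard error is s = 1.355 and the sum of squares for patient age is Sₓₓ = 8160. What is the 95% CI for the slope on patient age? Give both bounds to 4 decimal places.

(0.1028, 0.1632)

SE(b₁) = s/√Sₓₓ = 1.355/√8160 = 0.0150001.
df = n − 2 = 45.
t* = t_{0.025, 45} = 2.014103.
Margin = t* × SE = 2.014103 × 0.0150001 = 0.030212.
CI: 0.133 ± 0.030212 → (0.1028, 0.1632).
With 95% confidence, each one-unit increase in patient age is associated with a change of between 0.1028 and 0.1632 days in hospital length of stay.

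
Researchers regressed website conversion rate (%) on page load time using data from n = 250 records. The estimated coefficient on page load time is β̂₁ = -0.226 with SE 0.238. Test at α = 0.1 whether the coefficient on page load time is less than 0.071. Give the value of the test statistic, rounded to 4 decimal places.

t = -1.2479

H₀: β₁ = 0.071 vs H₁: β₁ < 0.071.
t = (β̂₁ − β₁⁰)/SE = (-0.226 − 0.071) / 0.238 = -1.2479.
df = n − 2 = 250 − 2 = 248.
One-sided p ≈ 0.1066, which is ≥ 0.1, so fail to reject H₀.
The data do not give significant evidence that the true slope on page load time is below 0.071 % per unit.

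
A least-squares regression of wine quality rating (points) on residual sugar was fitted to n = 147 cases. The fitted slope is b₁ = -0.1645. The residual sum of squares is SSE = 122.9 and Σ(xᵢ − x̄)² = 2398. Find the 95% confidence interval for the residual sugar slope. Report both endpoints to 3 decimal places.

(-0.202, -0.127)

MSE = SSE/(n − 2) = 122.9/145 = 0.847586.
SE(b₁) = √(MSE/Sₓₓ) = √(0.847586/2398) = 0.0188004.
df = n − 2 = 145.
t* = t_{0.025, 145} = 1.97646.
Margin = t* × SE = 1.97646 × 0.0188004 = 0.03716.
CI: -0.1645 ± 0.03716 → (-0.202, -0.127).
With 95% confidence, each one-unit increase in residual sugar is associated with a change of between -0.202 and -0.127 points in wine quality rating.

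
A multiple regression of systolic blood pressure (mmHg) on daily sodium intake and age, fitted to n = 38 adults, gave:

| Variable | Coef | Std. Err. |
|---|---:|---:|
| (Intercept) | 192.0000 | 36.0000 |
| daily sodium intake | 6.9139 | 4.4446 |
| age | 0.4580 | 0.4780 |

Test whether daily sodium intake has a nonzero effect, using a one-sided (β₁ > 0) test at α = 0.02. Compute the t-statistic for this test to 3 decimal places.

t = 1.556

Read off: b = 6.9139, SE = 4.4446 for daily sodium intake.
H₀: β₁ = 0 vs H₁: β₁ > 0.
t = 6.9139 / 4.4446 = 1.556.
df = n − k − 1 = 38 − 2 − 1 = 35.
One-sided p ≈ 0.0644, which is ≥ 0.02, so fail to reject H₀.
The data do not give significant evidence that the true slope on daily sodium intake is positive, holding the other predictors fixed.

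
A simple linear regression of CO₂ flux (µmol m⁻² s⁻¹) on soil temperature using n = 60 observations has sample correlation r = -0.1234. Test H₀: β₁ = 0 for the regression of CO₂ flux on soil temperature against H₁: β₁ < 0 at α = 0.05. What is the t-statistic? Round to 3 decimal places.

t = -0.947

t = r·√(n − 2)/√(1 − r²) = -0.1234·√58/√0.984772 = -0.947.
df = n − 2 = 58.
One-sided p ≈ 0.1738, which is ≥ 0.05, so fail to reject H₀.
The data do not give significant evidence of a linear association between soil temperature and CO₂ flux.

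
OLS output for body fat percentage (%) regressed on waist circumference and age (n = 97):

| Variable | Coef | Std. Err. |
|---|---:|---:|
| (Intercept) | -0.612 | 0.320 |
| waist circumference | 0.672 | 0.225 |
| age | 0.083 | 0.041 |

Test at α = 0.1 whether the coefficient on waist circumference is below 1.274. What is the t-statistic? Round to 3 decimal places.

Read off: b = 0.672, SE = 0.225 for waist circumference.
H₀: β₁ = 1.274 vs H₁: β₁ < 1.274.
t = (0.672 − 1.274) / 0.225 = -2.676.
df = n − k − 1 = 97 − 2 − 1 = 94.
One-sided p ≈ 0.0044, which is < 0.1, so reject H₀.
There is evidence that the true slope on waist circumference is below 1.274 % per unit, holding the other predictors fixed.

t = -2.676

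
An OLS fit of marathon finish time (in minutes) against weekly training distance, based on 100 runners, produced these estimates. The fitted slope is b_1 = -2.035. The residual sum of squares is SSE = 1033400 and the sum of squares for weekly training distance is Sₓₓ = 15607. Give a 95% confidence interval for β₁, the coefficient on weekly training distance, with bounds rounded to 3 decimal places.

(-3.666, -0.404)

MSE = SSE/(n − 2) = 1033400/98 = 10544.9.
SE(b_1) = √(MSE/Sₓₓ) = √(10544.9/15607) = 0.82198.
df = n − 2 = 98.
t* = t_{0.025, 98} = 1.984467.
Margin = t* × SE = 1.984467 × 0.82198 = 1.63119.
CI: -2.035 ± 1.63119 → (-3.666, -0.404).
With 95% confidence, each one-unit increase in weekly training distance is associated with a change of between -3.666 and -0.404 minutes in marathon finish time.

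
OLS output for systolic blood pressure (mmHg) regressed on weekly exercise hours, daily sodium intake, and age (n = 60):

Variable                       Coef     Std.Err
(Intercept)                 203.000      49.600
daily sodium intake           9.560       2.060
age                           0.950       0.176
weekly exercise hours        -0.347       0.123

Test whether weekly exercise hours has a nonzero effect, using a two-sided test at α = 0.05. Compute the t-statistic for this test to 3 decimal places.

Read off: b = -0.347, SE = 0.123 for weekly exercise hours.
H₀: β₁ = 0 vs H₁: β₁ ≠ 0.
t = -0.347 / 0.123 = -2.821.
df = n − k − 1 = 60 − 3 − 1 = 56.
Two-sided p ≈ 0.0066, which is < 0.05, so reject H₀.
There is evidence that weekly exercise hours is associated with systolic blood pressure, holding the other predictors fixed.

t = -2.821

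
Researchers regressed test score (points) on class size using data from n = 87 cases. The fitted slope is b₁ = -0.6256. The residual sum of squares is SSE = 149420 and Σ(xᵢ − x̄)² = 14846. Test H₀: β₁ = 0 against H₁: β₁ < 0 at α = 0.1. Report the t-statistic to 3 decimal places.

t = -1.818

MSE = SSE/(n − 2) = 149420/85 = 1757.88.
SE(b₁) = √(MSE/Sₓₓ) = √(1757.88/14846) = 0.344104.
t = -0.6256 / 0.344104 = -1.818.
df = n − 2 = 85.
One-sided p ≈ 0.0363, which is < 0.1, so reject H₀.
There is evidence that the true slope on class size is negative.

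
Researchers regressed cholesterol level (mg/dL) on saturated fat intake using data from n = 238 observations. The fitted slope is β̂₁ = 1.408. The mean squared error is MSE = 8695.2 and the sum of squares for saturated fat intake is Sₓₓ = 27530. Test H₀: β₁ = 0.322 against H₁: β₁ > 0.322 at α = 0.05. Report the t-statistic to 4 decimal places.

t = 1.9324

SE(β̂₁) = √(MSE/Sₓₓ) = √(8695.2/27530) = 0.562.
t = (1.408 − 0.322) / 0.562 = 1.9324.
df = n − 2 = 236.
One-sided p ≈ 0.0273, which is < 0.05, so reject H₀.
There is evidence that the true slope on saturated fat intake exceeds 0.322 mg/dL per unit.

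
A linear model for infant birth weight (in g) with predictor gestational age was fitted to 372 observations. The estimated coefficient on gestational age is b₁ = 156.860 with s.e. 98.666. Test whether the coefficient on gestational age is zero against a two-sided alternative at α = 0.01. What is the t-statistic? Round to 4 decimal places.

H₀: β₁ = 0 vs H₁: β₁ ≠ 0.
t = (b₁ − β₁⁰)/SE = 156.860 / 98.666 = 1.5898.
df = n − 2 = 372 − 2 = 370.
Two-sided p ≈ 0.1127, which is ≥ 0.01, so fail to reject H₀.
The data do not give significant evidence of an association between gestational age and infant birth weight.

t = 1.5898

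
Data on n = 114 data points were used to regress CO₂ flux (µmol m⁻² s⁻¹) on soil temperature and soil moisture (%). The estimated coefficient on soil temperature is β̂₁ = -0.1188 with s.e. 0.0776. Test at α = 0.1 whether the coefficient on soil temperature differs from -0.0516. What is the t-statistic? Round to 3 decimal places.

H₀: β₁ = -0.0516 vs H₁: β₁ ≠ -0.0516.
t = (β̂₁ − β₁⁰)/SE = (-0.1188 − (-0.0516)) / 0.0776 = -0.866.
df = n − k − 1 = 114 − 2 − 1 = 111.
Two-sided p ≈ 0.3884, which is ≥ 0.1, so fail to reject H₀.
The data are consistent with a true slope of -0.0516 µmol m⁻² s⁻¹ per unit of soil temperature, holding the other predictors fixed.

t = -0.866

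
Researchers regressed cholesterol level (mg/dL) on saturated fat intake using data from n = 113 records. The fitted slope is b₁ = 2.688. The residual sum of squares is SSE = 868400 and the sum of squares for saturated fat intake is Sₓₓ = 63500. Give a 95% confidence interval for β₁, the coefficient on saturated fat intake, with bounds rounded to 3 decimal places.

(1.992, 3.384)

MSE = SSE/(n − 2) = 868400/111 = 7823.42.
SE(b₁) = √(MSE/Sₓₓ) = √(7823.42/63500) = 0.351004.
df = n − 2 = 111.
t* = t_{0.025, 111} = 1.981567.
Margin = t* × SE = 1.981567 × 0.351004 = 0.69554.
CI: 2.688 ± 0.69554 → (1.992, 3.384).
With 95% confidence, each one-unit increase in saturated fat intake is associated with a change of between 1.992 and 3.384 mg/dL in cholesterol level.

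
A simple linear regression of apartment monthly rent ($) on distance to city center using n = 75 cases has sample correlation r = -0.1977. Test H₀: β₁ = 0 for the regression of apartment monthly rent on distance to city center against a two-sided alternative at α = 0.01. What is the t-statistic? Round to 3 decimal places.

t = -1.723

t = r·√(n − 2)/√(1 − r²) = -0.1977·√73/√0.960915 = -1.723.
df = n − 2 = 73.
Two-sided p ≈ 0.0891, which is ≥ 0.01, so fail to reject H₀.
The data do not give significant evidence of a linear association between distance to city center and apartment monthly rent.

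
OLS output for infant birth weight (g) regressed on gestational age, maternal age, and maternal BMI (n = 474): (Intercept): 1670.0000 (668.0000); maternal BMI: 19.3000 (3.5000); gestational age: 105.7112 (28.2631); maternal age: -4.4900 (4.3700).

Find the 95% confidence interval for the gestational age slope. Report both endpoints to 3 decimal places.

(50.174, 161.249)

Read off: b = 105.7112, SE = 28.2631 for gestational age.
df = n − k − 1 = 474 − 3 − 1 = 470.
t* = t_{0.025, 470} = 1.965024.
Margin = t* × SE = 1.965024 × 28.2631 = 55.53767.
CI: 105.7112 ± 55.53767 → (50.174, 161.249).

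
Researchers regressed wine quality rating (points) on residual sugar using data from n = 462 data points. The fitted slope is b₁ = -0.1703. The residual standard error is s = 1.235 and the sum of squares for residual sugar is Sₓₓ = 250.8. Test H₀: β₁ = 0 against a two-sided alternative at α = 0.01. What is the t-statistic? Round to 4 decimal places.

SE(b₁) = s/√Sₓₓ = 1.235/√250.8 = 0.0779836.
t = -0.1703 / 0.0779836 = -2.1838.
df = n − 2 = 460.
Two-sided p ≈ 0.0295, which is ≥ 0.01, so fail to reject H₀.
The data do not give significant evidence of an association between residual sugar and wine quality rating.

t = -2.1838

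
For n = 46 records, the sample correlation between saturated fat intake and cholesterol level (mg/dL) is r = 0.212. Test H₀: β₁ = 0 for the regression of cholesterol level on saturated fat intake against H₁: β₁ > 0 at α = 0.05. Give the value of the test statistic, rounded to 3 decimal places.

t = r·√(n − 2)/√(1 − r²) = 0.212·√44/√0.955056 = 1.439.
df = n − 2 = 44.
One-sided p ≈ 0.0786, which is ≥ 0.05, so fail to reject H₀.
The data do not give significant evidence of a linear association between saturated fat intake and cholesterol level.

t = 1.439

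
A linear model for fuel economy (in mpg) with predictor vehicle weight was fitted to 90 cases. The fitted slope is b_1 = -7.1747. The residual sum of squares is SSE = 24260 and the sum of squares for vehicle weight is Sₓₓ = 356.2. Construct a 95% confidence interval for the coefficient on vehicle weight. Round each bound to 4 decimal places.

(-8.9230, -5.4264)

MSE = SSE/(n − 2) = 24260/88 = 275.682.
SE(b_1) = √(MSE/Sₓₓ) = √(275.682/356.2) = 0.879746.
df = n − 2 = 88.
t* = t_{0.025, 88} = 1.98729.
Margin = t* × SE = 1.98729 × 0.879746 = 1.748310.
CI: -7.1747 ± 1.748310 → (-8.9230, -5.4264).
With 95% confidence, each one-unit increase in vehicle weight is associated with a change of between -8.9230 and -5.4264 mpg in fuel economy.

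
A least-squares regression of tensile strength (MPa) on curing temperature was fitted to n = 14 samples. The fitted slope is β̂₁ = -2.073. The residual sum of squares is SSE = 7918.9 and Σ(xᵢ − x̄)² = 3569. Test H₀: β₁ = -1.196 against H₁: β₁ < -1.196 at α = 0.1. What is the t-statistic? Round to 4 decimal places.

t = -2.0395

MSE = SSE/(n − 2) = 7918.9/12 = 659.908.
SE(β̂₁) = √(MSE/Sₓₓ) = √(659.908/3569) = 0.43.
t = (-2.073 − (-1.196)) / 0.43 = -2.0395.
df = n − 2 = 12.
One-sided p ≈ 0.0320, which is < 0.1, so reject H₀.
There is evidence that the true slope on curing temperature is below -1.196 MPa per unit.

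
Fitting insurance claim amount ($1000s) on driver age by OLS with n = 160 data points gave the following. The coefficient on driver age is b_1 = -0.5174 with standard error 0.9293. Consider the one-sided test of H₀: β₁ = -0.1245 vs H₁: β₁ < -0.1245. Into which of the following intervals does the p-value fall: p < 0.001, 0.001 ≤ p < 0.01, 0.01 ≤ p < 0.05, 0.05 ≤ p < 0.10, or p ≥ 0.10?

p ≥ 0.10

t = (-0.5174 − (-0.1245)) / 0.9293 = -0.423.
df = n − 2 = 160 − 2 = 158.
One-sided p = P(T_{158} < t) ≈ 0.3365.
So p ≥ 0.10.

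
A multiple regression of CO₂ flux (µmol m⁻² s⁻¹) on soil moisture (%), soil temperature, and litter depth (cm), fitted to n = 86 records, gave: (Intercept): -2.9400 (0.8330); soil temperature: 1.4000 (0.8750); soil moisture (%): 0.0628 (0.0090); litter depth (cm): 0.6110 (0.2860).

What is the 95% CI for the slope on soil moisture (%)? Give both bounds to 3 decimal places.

(0.045, 0.081)

Read off: b = 0.0628, SE = 0.0090 for soil moisture (%).
df = n − k − 1 = 86 − 3 − 1 = 82.
t* = t_{0.025, 82} = 1.989319.
Margin = t* × SE = 1.989319 × 0.0090 = 0.01790.
CI: 0.0628 ± 0.01790 → (0.045, 0.081).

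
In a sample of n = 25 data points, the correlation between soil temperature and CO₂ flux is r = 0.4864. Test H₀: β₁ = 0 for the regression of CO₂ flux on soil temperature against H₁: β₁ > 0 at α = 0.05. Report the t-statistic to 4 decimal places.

t = r·√(n − 2)/√(1 − r²) = 0.4864·√23/√0.763415 = 2.6698.
df = n − 2 = 23.
One-sided p ≈ 0.0068, which is < 0.05, so reject H₀.
There is evidence of a linear association between soil temperature and CO₂ flux.

t = 2.6698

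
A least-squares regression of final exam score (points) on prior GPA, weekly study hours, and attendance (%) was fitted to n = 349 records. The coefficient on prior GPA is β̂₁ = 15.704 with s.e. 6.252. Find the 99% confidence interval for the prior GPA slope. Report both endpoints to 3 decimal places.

df = n − k − 1 = 349 − 3 − 1 = 345.
t* = t_{0.005, 345} = 2.590155.
Margin = t* × SE = 2.590155 × 6.252 = 16.19365.
CI: 15.704 ± 16.19365 → (-0.490, 31.898).
With 99% confidence, each one-unit increase in prior GPA is associated with a change of between -0.490 and 31.898 points in final exam score, holding the other predictors fixed.

(-0.490, 31.898)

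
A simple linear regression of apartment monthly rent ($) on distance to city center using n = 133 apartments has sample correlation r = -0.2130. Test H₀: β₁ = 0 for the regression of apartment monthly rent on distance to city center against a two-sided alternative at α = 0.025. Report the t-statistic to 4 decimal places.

t = r·√(n − 2)/√(1 − r²) = -0.2130·√131/√0.954631 = -2.4952.
df = n − 2 = 131.
Two-sided p ≈ 0.0138, which is < 0.025, so reject H₀.
There is evidence of a linear association between distance to city center and apartment monthly rent.

t = -2.4952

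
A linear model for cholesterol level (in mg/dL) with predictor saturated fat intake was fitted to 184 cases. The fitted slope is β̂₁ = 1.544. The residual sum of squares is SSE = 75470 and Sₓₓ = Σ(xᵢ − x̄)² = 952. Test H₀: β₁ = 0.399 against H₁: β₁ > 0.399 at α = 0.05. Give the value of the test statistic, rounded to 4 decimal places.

t = 1.7349

MSE = SSE/(n − 2) = 75470/182 = 414.67.
SE(β̂₁) = √(MSE/Sₓₓ) = √(414.67/952) = 0.659983.
t = (1.544 − 0.399) / 0.659983 = 1.7349.
df = n − 2 = 182.
One-sided p ≈ 0.0422, which is < 0.05, so reject H₀.
There is evidence that the true slope on saturated fat intake exceeds 0.399 mg/dL per unit.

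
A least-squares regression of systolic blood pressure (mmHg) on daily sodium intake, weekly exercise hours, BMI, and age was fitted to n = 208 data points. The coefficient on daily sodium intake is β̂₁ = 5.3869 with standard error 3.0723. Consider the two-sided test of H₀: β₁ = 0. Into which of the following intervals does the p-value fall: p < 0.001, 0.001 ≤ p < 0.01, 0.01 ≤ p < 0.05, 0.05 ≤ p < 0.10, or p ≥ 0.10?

t = 5.3869 / 3.0723 = 1.753.
df = n − k − 1 = 208 − 4 − 1 = 203.
Two-sided p = 2·P(T_{203} > |t|) ≈ 0.0810.
So 0.05 ≤ p < 0.10.

0.05 ≤ p < 0.10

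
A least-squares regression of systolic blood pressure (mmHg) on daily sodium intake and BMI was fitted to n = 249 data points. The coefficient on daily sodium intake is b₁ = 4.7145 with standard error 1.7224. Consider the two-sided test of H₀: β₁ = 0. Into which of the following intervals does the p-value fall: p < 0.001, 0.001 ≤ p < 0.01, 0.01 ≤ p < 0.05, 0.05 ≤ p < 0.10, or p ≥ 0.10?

0.001 ≤ p < 0.01

t = 4.7145 / 1.7224 = 2.737.
df = n − k − 1 = 249 − 2 − 1 = 246.
Two-sided p = 2·P(T_{246} > |t|) ≈ 0.0066.
So 0.001 ≤ p < 0.01.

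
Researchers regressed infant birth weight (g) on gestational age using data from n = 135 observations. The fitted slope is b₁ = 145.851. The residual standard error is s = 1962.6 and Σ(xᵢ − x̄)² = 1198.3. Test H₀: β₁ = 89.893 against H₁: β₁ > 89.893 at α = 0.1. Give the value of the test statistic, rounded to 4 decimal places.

t = 0.9870

SE(b₁) = s/√Sₓₓ = 1962.6/√1198.3 = 56.6956.
t = (145.851 − 89.893) / 56.6956 = 0.9870.
df = n − 2 = 133.
One-sided p ≈ 0.1627, which is ≥ 0.1, so fail to reject H₀.
The data do not give significant evidence that the true slope on gestational age exceeds 89.893 g per unit.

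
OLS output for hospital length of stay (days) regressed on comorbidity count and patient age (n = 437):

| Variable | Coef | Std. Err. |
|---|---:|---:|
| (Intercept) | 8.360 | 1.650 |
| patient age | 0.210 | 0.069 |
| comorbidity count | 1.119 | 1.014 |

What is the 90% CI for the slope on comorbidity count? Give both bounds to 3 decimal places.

Read off: b = 1.119, SE = 1.014 for comorbidity count.
df = n − k − 1 = 437 − 2 − 1 = 434.
t* = t_{0.05, 434} = 1.648372.
Margin = t* × SE = 1.648372 × 1.014 = 1.67145.
CI: 1.119 ± 1.67145 → (-0.552, 2.790).

(-0.552, 2.790)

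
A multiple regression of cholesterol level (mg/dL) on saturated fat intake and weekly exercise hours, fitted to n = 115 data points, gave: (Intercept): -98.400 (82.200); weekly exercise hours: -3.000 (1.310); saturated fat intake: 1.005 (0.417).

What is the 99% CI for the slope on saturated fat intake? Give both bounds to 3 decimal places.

Read off: b = 1.005, SE = 0.417 for saturated fat intake.
df = n − k − 1 = 115 − 2 − 1 = 112.
t* = t_{0.005, 112} = 2.62044.
Margin = t* × SE = 2.62044 × 0.417 = 1.09272.
CI: 1.005 ± 1.09272 → (-0.088, 2.098).

(-0.088, 2.098)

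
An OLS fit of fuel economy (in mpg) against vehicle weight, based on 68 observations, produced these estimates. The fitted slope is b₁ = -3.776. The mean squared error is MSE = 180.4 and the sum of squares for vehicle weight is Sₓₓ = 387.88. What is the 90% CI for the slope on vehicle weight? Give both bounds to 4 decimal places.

(-4.9137, -2.6383)

SE(b₁) = √(MSE/Sₓₓ) = √(180.4/387.88) = 0.681977.
df = n − 2 = 66.
t* = t_{0.05, 66} = 1.668271.
Margin = t* × SE = 1.668271 × 0.681977 = 1.137722.
CI: -3.776 ± 1.137722 → (-4.9137, -2.6383).
With 90% confidence, each one-unit increase in vehicle weight is associated with a change of between -4.9137 and -2.6383 mpg in fuel economy.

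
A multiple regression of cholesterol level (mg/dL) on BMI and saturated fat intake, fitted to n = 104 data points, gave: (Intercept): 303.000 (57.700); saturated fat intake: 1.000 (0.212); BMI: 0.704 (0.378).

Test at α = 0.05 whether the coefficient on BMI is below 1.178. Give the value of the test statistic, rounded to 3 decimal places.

Read off: b = 0.704, SE = 0.378 for BMI.
H₀: β₁ = 1.178 vs H₁: β₁ < 1.178.
t = (0.704 − 1.178) / 0.378 = -1.254.
df = n − k − 1 = 104 − 2 − 1 = 101.
One-sided p ≈ 0.1064, which is ≥ 0.05, so fail to reject H₀.
The data do not give significant evidence that the true slope on BMI is below 1.178 mg/dL per unit, holding the other predictors fixed.

t = -1.254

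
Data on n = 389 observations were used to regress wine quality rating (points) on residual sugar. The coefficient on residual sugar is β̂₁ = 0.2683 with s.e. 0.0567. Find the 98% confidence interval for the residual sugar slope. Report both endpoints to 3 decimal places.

df = n − 2 = 389 − 2 = 387.
t* = t_{0.01, 387} = 2.336022.
Margin = t* × SE = 2.336022 × 0.0567 = 0.13245.
CI: 0.2683 ± 0.13245 → (0.136, 0.401).
With 98% confidence, each one-unit increase in residual sugar is associated with a change of between 0.136 and 0.401 points in wine quality rating.

(0.136, 0.401)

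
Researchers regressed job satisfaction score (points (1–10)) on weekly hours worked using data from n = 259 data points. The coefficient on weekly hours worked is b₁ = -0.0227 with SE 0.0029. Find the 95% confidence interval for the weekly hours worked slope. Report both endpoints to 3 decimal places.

df = n − 2 = 259 − 2 = 257.
t* = t_{0.025, 257} = 1.969237.
Margin = t* × SE = 1.969237 × 0.0029 = 0.00571.
CI: -0.0227 ± 0.00571 → (-0.028, -0.017).
With 95% confidence, each one-unit increase in weekly hours worked is associated with a change of between -0.028 and -0.017 points (1–10) in job satisfaction score.

(-0.028, -0.017)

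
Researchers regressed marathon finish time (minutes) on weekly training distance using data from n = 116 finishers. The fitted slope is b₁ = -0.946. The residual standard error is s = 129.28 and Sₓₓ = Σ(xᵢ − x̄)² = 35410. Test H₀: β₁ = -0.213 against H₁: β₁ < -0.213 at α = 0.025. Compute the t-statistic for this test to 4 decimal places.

SE(b₁) = s/√Sₓₓ = 129.28/√35410 = 0.687018.
t = (-0.946 − (-0.213)) / 0.687018 = -1.0669.
df = n − 2 = 114.
One-sided p ≈ 0.1441, which is ≥ 0.025, so fail to reject H₀.
The data do not give significant evidence that the true slope on weekly training distance is below -0.213 minutes per unit.

t = -1.0669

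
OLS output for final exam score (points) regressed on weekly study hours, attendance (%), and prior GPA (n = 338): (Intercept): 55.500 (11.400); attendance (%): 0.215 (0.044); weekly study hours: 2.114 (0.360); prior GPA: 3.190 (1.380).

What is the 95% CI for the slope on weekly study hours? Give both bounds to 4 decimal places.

(1.4058, 2.8222)

Read off: b = 2.114, SE = 0.360 for weekly study hours.
df = n − k − 1 = 338 − 3 − 1 = 334.
t* = t_{0.025, 334} = 1.967092.
Margin = t* × SE = 1.967092 × 0.360 = 0.708153.
CI: 2.114 ± 0.708153 → (1.4058, 2.8222).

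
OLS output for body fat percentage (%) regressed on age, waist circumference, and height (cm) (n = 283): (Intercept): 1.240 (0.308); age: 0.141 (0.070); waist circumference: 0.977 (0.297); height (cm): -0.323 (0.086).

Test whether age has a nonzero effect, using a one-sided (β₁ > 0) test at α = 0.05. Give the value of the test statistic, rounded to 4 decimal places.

t = 2.0143

Read off: b = 0.141, SE = 0.070 for age.
H₀: β₁ = 0 vs H₁: β₁ > 0.
t = 0.141 / 0.070 = 2.0143.
df = n − k − 1 = 283 − 3 − 1 = 279.
One-sided p ≈ 0.0225, which is < 0.05, so reject H₀.
There is evidence that the true slope on age is positive, holding the other predictors fixed.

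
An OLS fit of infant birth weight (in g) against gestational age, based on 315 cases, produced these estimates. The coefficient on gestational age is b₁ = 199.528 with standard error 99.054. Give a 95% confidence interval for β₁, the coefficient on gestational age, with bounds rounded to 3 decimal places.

df = n − 2 = 315 − 2 = 313.
t* = t_{0.025, 313} = 1.967572.
Margin = t* × SE = 1.967572 × 99.054 = 194.89588.
CI: 199.528 ± 194.89588 → (4.632, 394.424).
With 95% confidence, each one-unit increase in gestational age is associated with a change of between 4.632 and 394.424 g in infant birth weight.

(4.632, 394.424)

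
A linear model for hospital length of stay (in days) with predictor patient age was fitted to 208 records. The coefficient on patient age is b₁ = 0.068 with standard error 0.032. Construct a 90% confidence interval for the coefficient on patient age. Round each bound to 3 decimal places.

df = n − 2 = 208 − 2 = 206.
t* = t_{0.05, 206} = 1.652284.
Margin = t* × SE = 1.652284 × 0.032 = 0.05287.
CI: 0.068 ± 0.05287 → (0.015, 0.121).
With 90% confidence, each one-unit increase in patient age is associated with a change of between 0.015 and 0.121 days in hospital length of stay.

(0.015, 0.121)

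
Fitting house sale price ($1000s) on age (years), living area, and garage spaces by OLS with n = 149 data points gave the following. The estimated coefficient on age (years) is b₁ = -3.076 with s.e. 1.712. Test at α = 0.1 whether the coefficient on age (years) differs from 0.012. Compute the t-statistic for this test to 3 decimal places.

t = -1.804

H₀: β₁ = 0.012 vs H₁: β₁ ≠ 0.012.
t = (b₁ − β₁⁰)/SE = (-3.076 − 0.012) / 1.712 = -1.804.
df = n − k − 1 = 149 − 3 − 1 = 145.
Two-sided p ≈ 0.0733, which is < 0.1, so reject H₀.
There is evidence that the true slope on age (years) differs from 0.012 $1000s per unit, holding the other predictors fixed.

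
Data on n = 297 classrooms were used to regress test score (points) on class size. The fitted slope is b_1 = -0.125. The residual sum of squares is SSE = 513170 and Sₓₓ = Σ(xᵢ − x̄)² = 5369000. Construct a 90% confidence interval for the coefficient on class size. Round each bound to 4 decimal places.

(-0.1547, -0.0953)

MSE = SSE/(n − 2) = 513170/295 = 1739.56.
SE(b_1) = √(MSE/Sₓₓ) = √(1739.56/5369000) = 0.018.
df = n − 2 = 295.
t* = t_{0.05, 295} = 1.650035.
Margin = t* × SE = 1.650035 × 0.018 = 0.029701.
CI: -0.125 ± 0.029701 → (-0.1547, -0.0953).
With 90% confidence, each one-unit increase in class size is associated with a change of between -0.1547 and -0.0953 points in test score.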